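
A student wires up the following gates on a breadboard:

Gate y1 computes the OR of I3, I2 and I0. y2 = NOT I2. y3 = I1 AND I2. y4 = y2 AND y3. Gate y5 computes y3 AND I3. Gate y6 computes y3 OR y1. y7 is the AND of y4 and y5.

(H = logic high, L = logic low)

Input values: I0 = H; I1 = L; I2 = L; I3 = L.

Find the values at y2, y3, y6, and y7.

y2 = H; y3 = L; y6 = H; y7 = L

y1 = I3 OR I2 OR I0 = L OR L OR H = H
y2 = NOT I2 = NOT L = H
y3 = I1 AND I2 = L AND L = L
y4 = y2 AND y3 = H AND L = L
y5 = y3 AND I3 = L AND L = L
y6 = y3 OR y1 = L OR H = H
y7 = y4 AND y5 = L AND L = L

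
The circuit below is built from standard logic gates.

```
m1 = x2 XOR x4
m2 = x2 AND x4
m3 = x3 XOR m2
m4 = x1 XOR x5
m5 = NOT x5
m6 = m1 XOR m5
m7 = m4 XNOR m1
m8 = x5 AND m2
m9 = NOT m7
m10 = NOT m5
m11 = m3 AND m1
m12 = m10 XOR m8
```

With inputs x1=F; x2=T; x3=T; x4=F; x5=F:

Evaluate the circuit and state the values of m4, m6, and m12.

m1 = x2 XOR x4 = T XOR F = T
m2 = x2 AND x4 = T AND F = F
m4 = x1 XOR x5 = F XOR F = F
m5 = NOT x5 = NOT F = T
m6 = m1 XOR m5 = T XOR T = F
m8 = x5 AND m2 = F AND F = F
m10 = NOT m5 = NOT T = F
m12 = m10 XOR m8 = F XOR F = F

m4 = F  m6 = F  m12 = F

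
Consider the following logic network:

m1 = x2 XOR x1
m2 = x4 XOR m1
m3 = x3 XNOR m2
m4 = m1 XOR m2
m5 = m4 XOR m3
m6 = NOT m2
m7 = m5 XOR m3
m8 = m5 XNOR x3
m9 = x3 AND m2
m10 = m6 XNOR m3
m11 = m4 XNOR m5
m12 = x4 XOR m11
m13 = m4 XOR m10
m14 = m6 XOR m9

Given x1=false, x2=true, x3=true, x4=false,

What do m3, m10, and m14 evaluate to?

m3 = true, m10 = false, m14 = true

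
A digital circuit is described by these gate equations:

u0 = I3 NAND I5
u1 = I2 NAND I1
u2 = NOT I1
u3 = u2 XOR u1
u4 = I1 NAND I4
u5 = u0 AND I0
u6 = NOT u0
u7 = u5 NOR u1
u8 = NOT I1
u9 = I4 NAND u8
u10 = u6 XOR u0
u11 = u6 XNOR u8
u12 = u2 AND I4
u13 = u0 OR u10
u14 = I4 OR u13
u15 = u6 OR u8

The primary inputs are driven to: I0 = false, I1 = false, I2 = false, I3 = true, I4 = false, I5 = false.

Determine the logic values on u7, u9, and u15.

u7 = false, u9 = true, u15 = true

u0 = I3 NAND I5 = true NAND false = true
u1 = I2 NAND I1 = false NAND false = true
u5 = u0 AND I0 = true AND false = false
u6 = NOT u0 = NOT true = false
u7 = u5 NOR u1 = false NOR true = false
u8 = NOT I1 = NOT false = true
u9 = I4 NAND u8 = false NAND true = true
u15 = u6 OR u8 = false OR true = true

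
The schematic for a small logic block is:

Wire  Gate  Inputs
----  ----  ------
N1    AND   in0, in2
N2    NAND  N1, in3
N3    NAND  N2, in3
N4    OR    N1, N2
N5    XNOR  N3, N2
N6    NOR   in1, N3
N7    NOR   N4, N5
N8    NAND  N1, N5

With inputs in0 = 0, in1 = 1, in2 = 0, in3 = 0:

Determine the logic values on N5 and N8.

N5 = 1, N8 = 1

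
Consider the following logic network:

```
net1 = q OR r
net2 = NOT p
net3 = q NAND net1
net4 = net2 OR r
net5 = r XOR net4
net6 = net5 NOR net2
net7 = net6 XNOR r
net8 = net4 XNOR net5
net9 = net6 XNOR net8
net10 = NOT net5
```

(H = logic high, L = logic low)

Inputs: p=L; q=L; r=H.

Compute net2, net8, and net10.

net2 = H; net8 = L; net10 = H

net2 = NOT p = NOT L = H
net4 = net2 OR r = H OR H = H
net5 = r XOR net4 = H XOR H = L
net8 = net4 XNOR net5 = H XNOR L = L
net10 = NOT net5 = NOT L = H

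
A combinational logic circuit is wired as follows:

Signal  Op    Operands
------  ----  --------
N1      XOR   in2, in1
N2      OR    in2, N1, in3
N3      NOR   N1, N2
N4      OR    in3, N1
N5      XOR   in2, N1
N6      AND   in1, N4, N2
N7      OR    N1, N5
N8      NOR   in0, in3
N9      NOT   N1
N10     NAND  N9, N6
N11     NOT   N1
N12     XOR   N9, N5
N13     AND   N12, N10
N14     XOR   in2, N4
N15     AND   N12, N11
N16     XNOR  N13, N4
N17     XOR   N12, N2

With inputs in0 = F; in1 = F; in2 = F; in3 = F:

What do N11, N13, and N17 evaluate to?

N1 = in2 XOR in1 = F XOR F = F
N2 = in2 OR N1 OR in3 = F OR F OR F = F
N4 = in3 OR N1 = F OR F = F
N5 = in2 XOR N1 = F XOR F = F
N6 = in1 AND N4 AND N2 = F AND F AND F = F
N9 = NOT N1 = NOT F = T
N10 = N9 NAND N6 = T NAND F = T
N11 = NOT N1 = NOT F = T
N12 = N9 XOR N5 = T XOR F = T
N13 = N12 AND N10 = T AND T = T
N17 = N12 XOR N2 = T XOR F = T

N11 = T, N13 = T, N17 = T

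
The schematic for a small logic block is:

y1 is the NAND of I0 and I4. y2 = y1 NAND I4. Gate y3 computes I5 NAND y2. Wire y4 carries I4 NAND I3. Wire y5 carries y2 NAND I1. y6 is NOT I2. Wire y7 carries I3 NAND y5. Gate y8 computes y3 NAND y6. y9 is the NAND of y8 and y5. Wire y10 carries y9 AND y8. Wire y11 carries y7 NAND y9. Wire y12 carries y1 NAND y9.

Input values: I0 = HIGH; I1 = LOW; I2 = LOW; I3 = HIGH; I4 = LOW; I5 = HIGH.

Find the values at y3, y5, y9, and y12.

y3 = LOW, y5 = HIGH, y9 = LOW, y12 = HIGH

y1 = I0 NAND I4 = HIGH NAND LOW = HIGH
y2 = y1 NAND I4 = HIGH NAND LOW = HIGH
y3 = I5 NAND y2 = HIGH NAND HIGH = LOW
y5 = y2 NAND I1 = HIGH NAND LOW = HIGH
y6 = NOT I2 = NOT LOW = HIGH
y8 = y3 NAND y6 = LOW NAND HIGH = HIGH
y9 = y8 NAND y5 = HIGH NAND HIGH = LOW
y12 = y1 NAND y9 = HIGH NAND LOW = HIGH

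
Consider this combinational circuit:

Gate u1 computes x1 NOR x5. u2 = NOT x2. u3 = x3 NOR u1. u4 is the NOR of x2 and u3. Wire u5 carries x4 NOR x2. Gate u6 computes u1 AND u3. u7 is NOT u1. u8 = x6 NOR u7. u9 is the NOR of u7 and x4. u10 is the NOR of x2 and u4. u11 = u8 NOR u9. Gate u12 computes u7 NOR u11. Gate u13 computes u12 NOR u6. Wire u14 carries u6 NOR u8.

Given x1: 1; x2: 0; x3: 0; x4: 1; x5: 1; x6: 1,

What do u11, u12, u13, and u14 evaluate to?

u11 = 1; u12 = 0; u13 = 1; u14 = 1

u1 = x1 NOR x5 = 1 NOR 1 = 0
u3 = x3 NOR u1 = 0 NOR 0 = 1
u6 = u1 AND u3 = 0 AND 1 = 0
u7 = NOT u1 = NOT 0 = 1
u8 = x6 NOR u7 = 1 NOR 1 = 0
u9 = u7 NOR x4 = 1 NOR 1 = 0
u11 = u8 NOR u9 = 0 NOR 0 = 1
u12 = u7 NOR u11 = 1 NOR 1 = 0
u13 = u12 NOR u6 = 0 NOR 0 = 1
u14 = u6 NOR u8 = 0 NOR 0 = 1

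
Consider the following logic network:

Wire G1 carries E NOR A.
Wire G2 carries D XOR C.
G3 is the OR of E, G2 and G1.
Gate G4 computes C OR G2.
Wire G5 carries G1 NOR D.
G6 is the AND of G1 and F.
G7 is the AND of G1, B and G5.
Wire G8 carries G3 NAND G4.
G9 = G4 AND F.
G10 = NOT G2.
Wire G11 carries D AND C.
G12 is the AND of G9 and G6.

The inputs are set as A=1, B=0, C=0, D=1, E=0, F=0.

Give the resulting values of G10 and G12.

G10 = 0, G12 = 0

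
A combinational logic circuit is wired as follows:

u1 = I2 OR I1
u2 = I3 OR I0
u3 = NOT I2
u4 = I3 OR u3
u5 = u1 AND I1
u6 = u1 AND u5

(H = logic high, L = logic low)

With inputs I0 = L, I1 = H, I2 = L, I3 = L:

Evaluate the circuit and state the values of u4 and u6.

u4 = H  u6 = H

u1 = I2 OR I1 = L OR H = H
u3 = NOT I2 = NOT L = H
u4 = I3 OR u3 = L OR H = H
u5 = u1 AND I1 = H AND H = H
u6 = u1 AND u5 = H AND H = H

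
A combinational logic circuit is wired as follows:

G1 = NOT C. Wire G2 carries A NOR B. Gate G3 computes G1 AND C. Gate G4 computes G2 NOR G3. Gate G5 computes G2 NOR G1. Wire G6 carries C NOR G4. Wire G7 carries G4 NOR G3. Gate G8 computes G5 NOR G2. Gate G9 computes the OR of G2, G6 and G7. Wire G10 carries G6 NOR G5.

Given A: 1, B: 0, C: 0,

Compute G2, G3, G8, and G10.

G1 = NOT C = NOT 0 = 1
G2 = A NOR B = 1 NOR 0 = 0
G3 = G1 AND C = 1 AND 0 = 0
G4 = G2 NOR G3 = 0 NOR 0 = 1
G5 = G2 NOR G1 = 0 NOR 1 = 0
G6 = C NOR G4 = 0 NOR 1 = 0
G8 = G5 NOR G2 = 0 NOR 0 = 1
G10 = G6 NOR G5 = 0 NOR 0 = 1

G2 = 0, G3 = 0, G8 = 1, G10 = 1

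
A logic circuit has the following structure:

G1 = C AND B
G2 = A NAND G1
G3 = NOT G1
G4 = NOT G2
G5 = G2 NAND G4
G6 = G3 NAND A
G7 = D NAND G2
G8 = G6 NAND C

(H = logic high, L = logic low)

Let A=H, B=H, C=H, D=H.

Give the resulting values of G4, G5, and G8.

G1 = C AND B = H AND H = H
G2 = A NAND G1 = H NAND H = L
G3 = NOT G1 = NOT H = L
G4 = NOT G2 = NOT L = H
G5 = G2 NAND G4 = L NAND H = H
G6 = G3 NAND A = L NAND H = H
G8 = G6 NAND C = H NAND H = L

G4 = H  G5 = H  G8 = L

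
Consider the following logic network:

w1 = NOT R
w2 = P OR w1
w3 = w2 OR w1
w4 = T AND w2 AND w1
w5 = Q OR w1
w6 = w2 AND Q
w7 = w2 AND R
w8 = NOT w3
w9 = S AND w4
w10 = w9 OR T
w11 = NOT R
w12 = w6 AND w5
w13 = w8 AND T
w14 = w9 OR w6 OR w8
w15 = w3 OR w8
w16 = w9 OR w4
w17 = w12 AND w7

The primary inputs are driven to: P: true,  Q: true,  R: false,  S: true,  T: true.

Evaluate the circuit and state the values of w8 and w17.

w8 = false, w17 = false

w1 = NOT R = NOT false = true
w2 = P OR w1 = true OR true = true
w3 = w2 OR w1 = true OR true = true
w5 = Q OR w1 = true OR true = true
w6 = w2 AND Q = true AND true = true
w7 = w2 AND R = true AND false = false
w8 = NOT w3 = NOT true = false
w12 = w6 AND w5 = true AND true = true
w17 = w12 AND w7 = true AND false = false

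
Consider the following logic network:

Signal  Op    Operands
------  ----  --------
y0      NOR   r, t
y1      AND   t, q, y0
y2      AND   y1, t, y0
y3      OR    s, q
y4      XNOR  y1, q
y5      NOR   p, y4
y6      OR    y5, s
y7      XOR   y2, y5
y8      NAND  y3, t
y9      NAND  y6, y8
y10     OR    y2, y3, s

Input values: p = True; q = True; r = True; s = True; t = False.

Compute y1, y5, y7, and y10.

y1 = False  y5 = False  y7 = False  y10 = True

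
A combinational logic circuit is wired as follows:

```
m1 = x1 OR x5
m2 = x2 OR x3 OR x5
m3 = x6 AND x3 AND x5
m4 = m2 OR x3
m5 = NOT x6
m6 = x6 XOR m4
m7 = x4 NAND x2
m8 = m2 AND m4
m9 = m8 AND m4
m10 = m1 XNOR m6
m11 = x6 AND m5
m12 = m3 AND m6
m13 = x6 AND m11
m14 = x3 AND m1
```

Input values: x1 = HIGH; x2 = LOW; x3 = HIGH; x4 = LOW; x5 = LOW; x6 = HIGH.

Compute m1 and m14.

m1 = HIGH  m14 = HIGH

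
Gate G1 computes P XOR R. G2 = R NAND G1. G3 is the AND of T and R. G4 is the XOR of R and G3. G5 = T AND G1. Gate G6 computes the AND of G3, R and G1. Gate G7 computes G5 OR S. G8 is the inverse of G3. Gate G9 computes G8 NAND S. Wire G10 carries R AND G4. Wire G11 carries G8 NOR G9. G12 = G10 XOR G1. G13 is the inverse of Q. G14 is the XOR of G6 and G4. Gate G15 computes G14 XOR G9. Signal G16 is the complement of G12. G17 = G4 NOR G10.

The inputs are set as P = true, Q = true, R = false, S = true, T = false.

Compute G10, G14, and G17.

G1 = P XOR R = true XOR false = true
G3 = T AND R = false AND false = false
G4 = R XOR G3 = false XOR false = false
G6 = G3 AND R AND G1 = false AND false AND true = false
G10 = R AND G4 = false AND false = false
G14 = G6 XOR G4 = false XOR false = false
G17 = G4 NOR G10 = false NOR false = true

G10 = false, G14 = false, G17 = true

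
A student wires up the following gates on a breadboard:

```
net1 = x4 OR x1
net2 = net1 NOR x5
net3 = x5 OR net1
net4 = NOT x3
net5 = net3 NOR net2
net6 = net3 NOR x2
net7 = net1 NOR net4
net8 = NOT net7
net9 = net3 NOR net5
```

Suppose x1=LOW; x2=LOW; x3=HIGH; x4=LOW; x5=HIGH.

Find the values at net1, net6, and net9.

net1 = x4 OR x1 = LOW OR LOW = LOW
net2 = net1 NOR x5 = LOW NOR HIGH = LOW
net3 = x5 OR net1 = HIGH OR LOW = HIGH
net5 = net3 NOR net2 = HIGH NOR LOW = LOW
net6 = net3 NOR x2 = HIGH NOR LOW = LOW
net9 = net3 NOR net5 = HIGH NOR LOW = LOW

net1 = LOW  net6 = LOW  net9 = LOW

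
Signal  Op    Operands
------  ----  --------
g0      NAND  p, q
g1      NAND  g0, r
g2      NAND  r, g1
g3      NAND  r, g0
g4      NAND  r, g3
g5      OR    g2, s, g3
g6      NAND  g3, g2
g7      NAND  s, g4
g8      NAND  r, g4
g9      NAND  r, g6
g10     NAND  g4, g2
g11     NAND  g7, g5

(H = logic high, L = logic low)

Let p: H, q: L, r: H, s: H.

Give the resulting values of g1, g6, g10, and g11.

g0 = p NAND q = H NAND L = H
g1 = g0 NAND r = H NAND H = L
g2 = r NAND g1 = H NAND L = H
g3 = r NAND g0 = H NAND H = L
g4 = r NAND g3 = H NAND L = H
g5 = g2 OR s OR g3 = H OR H OR L = H
g6 = g3 NAND g2 = L NAND H = H
g7 = s NAND g4 = H NAND H = L
g10 = g4 NAND g2 = H NAND H = L
g11 = g7 NAND g5 = L NAND H = H

g1 = L, g6 = H, g10 = L, g11 = H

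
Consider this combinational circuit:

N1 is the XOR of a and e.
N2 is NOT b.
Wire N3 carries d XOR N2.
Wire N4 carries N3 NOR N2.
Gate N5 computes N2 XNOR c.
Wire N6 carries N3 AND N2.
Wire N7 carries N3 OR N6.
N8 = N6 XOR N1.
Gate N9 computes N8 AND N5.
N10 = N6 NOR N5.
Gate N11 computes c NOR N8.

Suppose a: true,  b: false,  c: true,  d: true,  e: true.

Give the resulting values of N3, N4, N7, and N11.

N3 = false, N4 = false, N7 = false, N11 = false

N1 = a XOR e = true XOR true = false
N2 = NOT b = NOT false = true
N3 = d XOR N2 = true XOR true = false
N4 = N3 NOR N2 = false NOR true = false
N6 = N3 AND N2 = false AND true = false
N7 = N3 OR N6 = false OR false = false
N8 = N6 XOR N1 = false XOR false = false
N11 = c NOR N8 = true NOR false = false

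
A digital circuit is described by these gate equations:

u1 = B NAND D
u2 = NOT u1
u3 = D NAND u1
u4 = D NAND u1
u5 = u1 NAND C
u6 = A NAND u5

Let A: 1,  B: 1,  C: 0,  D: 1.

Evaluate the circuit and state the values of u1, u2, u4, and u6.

u1 = B NAND D = 1 NAND 1 = 0
u2 = NOT u1 = NOT 0 = 1
u4 = D NAND u1 = 1 NAND 0 = 1
u5 = u1 NAND C = 0 NAND 0 = 1
u6 = A NAND u5 = 1 NAND 1 = 0

u1 = 0, u2 = 1, u4 = 1, u6 = 0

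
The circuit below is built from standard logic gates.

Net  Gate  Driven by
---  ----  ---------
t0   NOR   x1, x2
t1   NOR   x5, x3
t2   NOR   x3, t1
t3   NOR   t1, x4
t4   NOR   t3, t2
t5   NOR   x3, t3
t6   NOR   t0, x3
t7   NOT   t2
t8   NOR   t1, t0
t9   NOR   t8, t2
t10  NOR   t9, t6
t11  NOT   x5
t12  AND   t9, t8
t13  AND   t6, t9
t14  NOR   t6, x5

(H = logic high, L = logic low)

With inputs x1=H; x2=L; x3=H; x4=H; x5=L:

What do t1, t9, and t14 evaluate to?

t1 = L, t9 = L, t14 = H

t0 = x1 NOR x2 = H NOR L = L
t1 = x5 NOR x3 = L NOR H = L
t2 = x3 NOR t1 = H NOR L = L
t6 = t0 NOR x3 = L NOR H = L
t8 = t1 NOR t0 = L NOR L = H
t9 = t8 NOR t2 = H NOR L = L
t14 = t6 NOR x5 = L NOR L = H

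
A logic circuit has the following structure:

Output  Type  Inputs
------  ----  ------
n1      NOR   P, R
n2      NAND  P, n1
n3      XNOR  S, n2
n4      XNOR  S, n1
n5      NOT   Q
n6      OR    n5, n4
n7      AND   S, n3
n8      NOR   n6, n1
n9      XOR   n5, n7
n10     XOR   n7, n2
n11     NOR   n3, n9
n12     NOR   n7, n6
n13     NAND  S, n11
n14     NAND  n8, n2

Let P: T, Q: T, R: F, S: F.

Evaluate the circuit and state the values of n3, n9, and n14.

n3 = F  n9 = F  n14 = T

n1 = P NOR R = T NOR F = F
n2 = P NAND n1 = T NAND F = T
n3 = S XNOR n2 = F XNOR T = F
n4 = S XNOR n1 = F XNOR F = T
n5 = NOT Q = NOT T = F
n6 = n5 OR n4 = F OR T = T
n7 = S AND n3 = F AND F = F
n8 = n6 NOR n1 = T NOR F = F
n9 = n5 XOR n7 = F XOR F = F
n14 = n8 NAND n2 = F NAND T = T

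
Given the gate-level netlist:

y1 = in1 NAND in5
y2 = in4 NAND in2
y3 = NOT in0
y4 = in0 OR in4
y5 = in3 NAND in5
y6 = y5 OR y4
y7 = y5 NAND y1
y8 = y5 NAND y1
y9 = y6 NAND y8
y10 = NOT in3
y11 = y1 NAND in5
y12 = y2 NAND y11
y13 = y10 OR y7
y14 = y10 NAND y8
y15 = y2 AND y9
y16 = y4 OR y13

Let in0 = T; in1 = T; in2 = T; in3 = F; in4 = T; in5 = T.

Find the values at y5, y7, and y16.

y5 = T, y7 = T, y16 = T

y1 = in1 NAND in5 = T NAND T = F
y4 = in0 OR in4 = T OR T = T
y5 = in3 NAND in5 = F NAND T = T
y7 = y5 NAND y1 = T NAND F = T
y10 = NOT in3 = NOT F = T
y13 = y10 OR y7 = T OR T = T
y16 = y4 OR y13 = T OR T = T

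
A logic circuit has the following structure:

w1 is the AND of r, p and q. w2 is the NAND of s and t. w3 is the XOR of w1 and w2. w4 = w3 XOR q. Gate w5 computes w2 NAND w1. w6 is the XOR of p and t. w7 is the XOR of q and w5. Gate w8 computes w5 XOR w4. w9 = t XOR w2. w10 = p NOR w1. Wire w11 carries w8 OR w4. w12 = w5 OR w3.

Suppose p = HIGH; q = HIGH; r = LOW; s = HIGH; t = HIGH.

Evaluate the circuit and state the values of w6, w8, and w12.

w6 = LOW; w8 = LOW; w12 = HIGH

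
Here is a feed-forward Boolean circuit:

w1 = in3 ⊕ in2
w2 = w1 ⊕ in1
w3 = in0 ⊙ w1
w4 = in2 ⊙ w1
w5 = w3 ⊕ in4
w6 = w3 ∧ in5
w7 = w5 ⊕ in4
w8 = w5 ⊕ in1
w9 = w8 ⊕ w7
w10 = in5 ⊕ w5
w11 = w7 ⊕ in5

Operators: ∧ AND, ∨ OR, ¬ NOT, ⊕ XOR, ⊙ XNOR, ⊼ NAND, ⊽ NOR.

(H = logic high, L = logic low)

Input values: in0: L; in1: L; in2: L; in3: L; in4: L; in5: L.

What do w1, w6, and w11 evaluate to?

w1 = L, w6 = L, w11 = H

w1 = in3 XOR in2 = L XOR L = L
w3 = in0 XNOR w1 = L XNOR L = H
w5 = w3 XOR in4 = H XOR L = H
w6 = w3 AND in5 = H AND L = L
w7 = w5 XOR in4 = H XOR L = H
w11 = w7 XOR in5 = H XOR L = H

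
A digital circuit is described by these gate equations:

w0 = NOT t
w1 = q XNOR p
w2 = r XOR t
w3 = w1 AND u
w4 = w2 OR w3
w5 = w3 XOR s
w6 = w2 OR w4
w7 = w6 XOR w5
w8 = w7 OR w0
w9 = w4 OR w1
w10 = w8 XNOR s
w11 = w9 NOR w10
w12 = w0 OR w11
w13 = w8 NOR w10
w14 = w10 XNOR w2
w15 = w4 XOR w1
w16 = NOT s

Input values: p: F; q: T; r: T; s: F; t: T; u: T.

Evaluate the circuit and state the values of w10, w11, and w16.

w10 = T  w11 = F  w16 = T

w0 = NOT t = NOT T = F
w1 = q XNOR p = T XNOR F = F
w2 = r XOR t = T XOR T = F
w3 = w1 AND u = F AND T = F
w4 = w2 OR w3 = F OR F = F
w5 = w3 XOR s = F XOR F = F
w6 = w2 OR w4 = F OR F = F
w7 = w6 XOR w5 = F XOR F = F
w8 = w7 OR w0 = F OR F = F
w9 = w4 OR w1 = F OR F = F
w10 = w8 XNOR s = F XNOR F = T
w11 = w9 NOR w10 = F NOR T = F
w16 = NOT s = NOT F = T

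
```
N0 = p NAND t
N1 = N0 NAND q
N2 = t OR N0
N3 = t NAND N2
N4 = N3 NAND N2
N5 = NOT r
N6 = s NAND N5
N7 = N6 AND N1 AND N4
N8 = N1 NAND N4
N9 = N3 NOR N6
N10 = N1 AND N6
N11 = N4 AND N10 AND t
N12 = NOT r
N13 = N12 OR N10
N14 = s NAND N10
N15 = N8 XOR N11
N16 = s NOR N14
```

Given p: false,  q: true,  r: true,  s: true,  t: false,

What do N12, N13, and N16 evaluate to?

N12 = false, N13 = false, N16 = false

N0 = p NAND t = false NAND false = true
N1 = N0 NAND q = true NAND true = false
N5 = NOT r = NOT true = false
N6 = s NAND N5 = true NAND false = true
N10 = N1 AND N6 = false AND true = false
N12 = NOT r = NOT true = false
N13 = N12 OR N10 = false OR false = false
N14 = s NAND N10 = true NAND false = true
N16 = s NOR N14 = true NOR true = false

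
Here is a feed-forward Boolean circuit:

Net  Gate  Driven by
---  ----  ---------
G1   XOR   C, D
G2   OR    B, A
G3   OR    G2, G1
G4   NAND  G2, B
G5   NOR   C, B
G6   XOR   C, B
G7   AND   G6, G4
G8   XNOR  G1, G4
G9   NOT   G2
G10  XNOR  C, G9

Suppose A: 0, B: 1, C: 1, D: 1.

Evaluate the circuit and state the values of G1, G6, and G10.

G1 = 0, G6 = 0, G10 = 0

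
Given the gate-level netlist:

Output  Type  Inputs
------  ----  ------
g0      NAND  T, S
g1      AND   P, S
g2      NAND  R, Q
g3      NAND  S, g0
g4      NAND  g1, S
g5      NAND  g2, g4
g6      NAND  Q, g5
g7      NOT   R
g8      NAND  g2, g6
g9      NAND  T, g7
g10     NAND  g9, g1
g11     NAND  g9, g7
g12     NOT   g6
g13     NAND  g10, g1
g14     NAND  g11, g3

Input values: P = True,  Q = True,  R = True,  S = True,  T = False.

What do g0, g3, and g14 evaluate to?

g0 = True, g3 = False, g14 = True

g0 = T NAND S = False NAND True = True
g3 = S NAND g0 = True NAND True = False
g7 = NOT R = NOT True = False
g9 = T NAND g7 = False NAND False = True
g11 = g9 NAND g7 = True NAND False = True
g14 = g11 NAND g3 = True NAND False = True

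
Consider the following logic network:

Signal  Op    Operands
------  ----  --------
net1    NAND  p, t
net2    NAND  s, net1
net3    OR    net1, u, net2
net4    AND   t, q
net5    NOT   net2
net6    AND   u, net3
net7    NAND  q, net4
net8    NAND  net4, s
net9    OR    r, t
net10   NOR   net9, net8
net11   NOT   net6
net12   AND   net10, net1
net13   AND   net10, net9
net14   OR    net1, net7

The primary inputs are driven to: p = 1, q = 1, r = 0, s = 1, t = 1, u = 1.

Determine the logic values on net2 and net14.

net1 = p NAND t = 1 NAND 1 = 0
net2 = s NAND net1 = 1 NAND 0 = 1
net4 = t AND q = 1 AND 1 = 1
net7 = q NAND net4 = 1 NAND 1 = 0
net14 = net1 OR net7 = 0 OR 0 = 0

net2 = 1, net14 = 0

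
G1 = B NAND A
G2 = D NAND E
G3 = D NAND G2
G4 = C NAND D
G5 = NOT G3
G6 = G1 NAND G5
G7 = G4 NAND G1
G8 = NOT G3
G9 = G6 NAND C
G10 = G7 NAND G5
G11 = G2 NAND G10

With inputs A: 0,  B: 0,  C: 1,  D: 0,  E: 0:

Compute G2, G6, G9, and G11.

G2 = 1, G6 = 1, G9 = 0, G11 = 0

G1 = B NAND A = 0 NAND 0 = 1
G2 = D NAND E = 0 NAND 0 = 1
G3 = D NAND G2 = 0 NAND 1 = 1
G4 = C NAND D = 1 NAND 0 = 1
G5 = NOT G3 = NOT 1 = 0
G6 = G1 NAND G5 = 1 NAND 0 = 1
G7 = G4 NAND G1 = 1 NAND 1 = 0
G9 = G6 NAND C = 1 NAND 1 = 0
G10 = G7 NAND G5 = 0 NAND 0 = 1
G11 = G2 NAND G10 = 1 NAND 1 = 0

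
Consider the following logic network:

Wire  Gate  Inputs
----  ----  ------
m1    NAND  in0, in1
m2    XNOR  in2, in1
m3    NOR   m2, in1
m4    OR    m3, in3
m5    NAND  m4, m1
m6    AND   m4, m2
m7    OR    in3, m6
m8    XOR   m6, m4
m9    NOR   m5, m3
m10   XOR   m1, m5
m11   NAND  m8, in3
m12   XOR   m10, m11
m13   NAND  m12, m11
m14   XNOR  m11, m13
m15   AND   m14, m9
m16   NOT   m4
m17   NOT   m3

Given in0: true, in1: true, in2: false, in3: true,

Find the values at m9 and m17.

m1 = in0 NAND in1 = true NAND true = false
m2 = in2 XNOR in1 = false XNOR true = false
m3 = m2 NOR in1 = false NOR true = false
m4 = m3 OR in3 = false OR true = true
m5 = m4 NAND m1 = true NAND false = true
m9 = m5 NOR m3 = true NOR false = false
m17 = NOT m3 = NOT false = true

m9 = false  m17 = true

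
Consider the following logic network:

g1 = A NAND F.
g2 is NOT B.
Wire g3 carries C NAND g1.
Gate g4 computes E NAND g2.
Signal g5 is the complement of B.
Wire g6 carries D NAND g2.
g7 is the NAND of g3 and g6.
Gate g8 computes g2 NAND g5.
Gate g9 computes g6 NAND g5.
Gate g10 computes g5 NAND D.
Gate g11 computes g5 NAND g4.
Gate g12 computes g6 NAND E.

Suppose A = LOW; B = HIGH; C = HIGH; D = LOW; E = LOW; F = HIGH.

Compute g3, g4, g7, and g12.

g3 = LOW, g4 = HIGH, g7 = HIGH, g12 = HIGH

g1 = A NAND F = LOW NAND HIGH = HIGH
g2 = NOT B = NOT HIGH = LOW
g3 = C NAND g1 = HIGH NAND HIGH = LOW
g4 = E NAND g2 = LOW NAND LOW = HIGH
g6 = D NAND g2 = LOW NAND LOW = HIGH
g7 = g3 NAND g6 = LOW NAND HIGH = HIGH
g12 = g6 NAND E = HIGH NAND LOW = HIGH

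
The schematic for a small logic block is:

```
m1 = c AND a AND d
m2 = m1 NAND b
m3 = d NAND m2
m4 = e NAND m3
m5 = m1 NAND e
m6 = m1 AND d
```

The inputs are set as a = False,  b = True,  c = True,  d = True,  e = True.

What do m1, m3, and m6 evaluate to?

m1 = False; m3 = False; m6 = False

m1 = c AND a AND d = True AND False AND True = False
m2 = m1 NAND b = False NAND True = True
m3 = d NAND m2 = True NAND True = False
m6 = m1 AND d = False AND True = False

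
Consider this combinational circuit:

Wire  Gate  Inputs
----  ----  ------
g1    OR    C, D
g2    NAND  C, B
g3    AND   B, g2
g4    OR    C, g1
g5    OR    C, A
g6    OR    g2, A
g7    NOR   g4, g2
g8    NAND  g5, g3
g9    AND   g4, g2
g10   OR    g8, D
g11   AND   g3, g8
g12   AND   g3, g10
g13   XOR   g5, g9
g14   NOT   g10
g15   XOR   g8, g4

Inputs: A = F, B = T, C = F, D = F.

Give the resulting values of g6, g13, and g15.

g1 = C OR D = F OR F = F
g2 = C NAND B = F NAND T = T
g3 = B AND g2 = T AND T = T
g4 = C OR g1 = F OR F = F
g5 = C OR A = F OR F = F
g6 = g2 OR A = T OR F = T
g8 = g5 NAND g3 = F NAND T = T
g9 = g4 AND g2 = F AND T = F
g13 = g5 XOR g9 = F XOR F = F
g15 = g8 XOR g4 = T XOR F = T

g6 = T, g13 = F, g15 = T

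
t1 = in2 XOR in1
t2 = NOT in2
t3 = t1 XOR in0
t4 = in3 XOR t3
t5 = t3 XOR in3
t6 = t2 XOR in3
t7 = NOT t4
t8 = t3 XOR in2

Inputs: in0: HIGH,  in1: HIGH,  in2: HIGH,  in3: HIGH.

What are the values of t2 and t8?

t2 = LOW, t8 = LOW

t1 = in2 XOR in1 = HIGH XOR HIGH = LOW
t2 = NOT in2 = NOT HIGH = LOW
t3 = t1 XOR in0 = LOW XOR HIGH = HIGH
t8 = t3 XOR in2 = HIGH XOR HIGH = LOW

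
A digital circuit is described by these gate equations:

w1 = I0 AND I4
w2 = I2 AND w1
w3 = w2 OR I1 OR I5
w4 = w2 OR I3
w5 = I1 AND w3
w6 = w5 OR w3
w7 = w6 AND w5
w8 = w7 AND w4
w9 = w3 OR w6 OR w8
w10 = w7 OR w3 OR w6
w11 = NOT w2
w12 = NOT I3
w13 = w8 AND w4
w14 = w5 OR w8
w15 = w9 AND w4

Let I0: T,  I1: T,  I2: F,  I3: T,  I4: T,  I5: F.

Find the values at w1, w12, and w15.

w1 = I0 AND I4 = T AND T = T
w2 = I2 AND w1 = F AND T = F
w3 = w2 OR I1 OR I5 = F OR T OR F = T
w4 = w2 OR I3 = F OR T = T
w5 = I1 AND w3 = T AND T = T
w6 = w5 OR w3 = T OR T = T
w7 = w6 AND w5 = T AND T = T
w8 = w7 AND w4 = T AND T = T
w9 = w3 OR w6 OR w8 = T OR T OR T = T
w12 = NOT I3 = NOT T = F
w15 = w9 AND w4 = T AND T = T

w1 = T, w12 = F, w15 = T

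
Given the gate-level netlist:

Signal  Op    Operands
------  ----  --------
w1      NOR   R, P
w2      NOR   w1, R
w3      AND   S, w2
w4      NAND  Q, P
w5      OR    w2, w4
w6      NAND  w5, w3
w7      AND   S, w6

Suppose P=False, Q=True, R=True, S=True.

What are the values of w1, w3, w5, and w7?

w1 = False, w3 = False, w5 = True, w7 = True

w1 = R NOR P = True NOR False = False
w2 = w1 NOR R = False NOR True = False
w3 = S AND w2 = True AND False = False
w4 = Q NAND P = True NAND False = True
w5 = w2 OR w4 = False OR True = True
w6 = w5 NAND w3 = True NAND False = True
w7 = S AND w6 = True AND True = True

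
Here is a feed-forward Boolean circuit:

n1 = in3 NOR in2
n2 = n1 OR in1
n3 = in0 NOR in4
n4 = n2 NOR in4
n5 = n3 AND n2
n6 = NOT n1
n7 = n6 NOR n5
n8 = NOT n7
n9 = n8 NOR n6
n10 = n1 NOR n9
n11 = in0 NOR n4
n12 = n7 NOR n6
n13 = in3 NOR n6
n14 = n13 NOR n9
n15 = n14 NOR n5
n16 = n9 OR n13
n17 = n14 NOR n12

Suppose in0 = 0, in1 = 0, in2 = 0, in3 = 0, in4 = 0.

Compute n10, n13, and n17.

n10 = 0, n13 = 1, n17 = 0

n1 = in3 NOR in2 = 0 NOR 0 = 1
n2 = n1 OR in1 = 1 OR 0 = 1
n3 = in0 NOR in4 = 0 NOR 0 = 1
n5 = n3 AND n2 = 1 AND 1 = 1
n6 = NOT n1 = NOT 1 = 0
n7 = n6 NOR n5 = 0 NOR 1 = 0
n8 = NOT n7 = NOT 0 = 1
n9 = n8 NOR n6 = 1 NOR 0 = 0
n10 = n1 NOR n9 = 1 NOR 0 = 0
n12 = n7 NOR n6 = 0 NOR 0 = 1
n13 = in3 NOR n6 = 0 NOR 0 = 1
n14 = n13 NOR n9 = 1 NOR 0 = 0
n17 = n14 NOR n12 = 0 NOR 1 = 0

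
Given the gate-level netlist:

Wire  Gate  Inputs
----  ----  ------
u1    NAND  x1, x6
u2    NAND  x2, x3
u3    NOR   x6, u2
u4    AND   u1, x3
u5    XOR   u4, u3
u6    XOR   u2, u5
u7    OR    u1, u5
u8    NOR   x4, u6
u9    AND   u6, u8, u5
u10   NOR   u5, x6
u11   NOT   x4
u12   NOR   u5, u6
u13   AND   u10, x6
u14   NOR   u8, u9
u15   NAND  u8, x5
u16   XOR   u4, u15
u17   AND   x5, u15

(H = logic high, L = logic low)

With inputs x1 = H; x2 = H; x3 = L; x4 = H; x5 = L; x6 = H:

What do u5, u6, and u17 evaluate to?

u5 = L  u6 = H  u17 = L

u1 = x1 NAND x6 = H NAND H = L
u2 = x2 NAND x3 = H NAND L = H
u3 = x6 NOR u2 = H NOR H = L
u4 = u1 AND x3 = L AND L = L
u5 = u4 XOR u3 = L XOR L = L
u6 = u2 XOR u5 = H XOR L = H
u8 = x4 NOR u6 = H NOR H = L
u15 = u8 NAND x5 = L NAND L = H
u17 = x5 AND u15 = L AND H = L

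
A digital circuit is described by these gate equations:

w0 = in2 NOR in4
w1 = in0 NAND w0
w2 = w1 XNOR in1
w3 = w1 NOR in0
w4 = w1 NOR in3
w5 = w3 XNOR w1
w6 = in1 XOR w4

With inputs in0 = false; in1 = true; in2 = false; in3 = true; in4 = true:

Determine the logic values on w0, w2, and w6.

w0 = in2 NOR in4 = false NOR true = false
w1 = in0 NAND w0 = false NAND false = true
w2 = w1 XNOR in1 = true XNOR true = true
w4 = w1 NOR in3 = true NOR true = false
w6 = in1 XOR w4 = true XOR false = true

w0 = false, w2 = true, w6 = true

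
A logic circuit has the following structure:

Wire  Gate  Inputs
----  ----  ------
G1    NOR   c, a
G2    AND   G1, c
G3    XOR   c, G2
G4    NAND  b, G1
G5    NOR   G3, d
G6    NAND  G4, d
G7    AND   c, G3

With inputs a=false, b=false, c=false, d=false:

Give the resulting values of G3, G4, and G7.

G1 = c NOR a = false NOR false = true
G2 = G1 AND c = true AND false = false
G3 = c XOR G2 = false XOR false = false
G4 = b NAND G1 = false NAND true = true
G7 = c AND G3 = false AND false = false

G3 = false, G4 = true, G7 = false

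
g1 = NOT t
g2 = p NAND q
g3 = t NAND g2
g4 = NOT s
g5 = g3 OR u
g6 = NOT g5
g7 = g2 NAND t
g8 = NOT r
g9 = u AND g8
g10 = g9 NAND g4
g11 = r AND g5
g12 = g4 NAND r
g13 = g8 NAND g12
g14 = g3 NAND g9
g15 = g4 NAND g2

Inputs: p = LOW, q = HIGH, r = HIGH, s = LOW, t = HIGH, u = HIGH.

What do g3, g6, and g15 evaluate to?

g3 = LOW, g6 = LOW, g15 = LOW

g2 = p NAND q = LOW NAND HIGH = HIGH
g3 = t NAND g2 = HIGH NAND HIGH = LOW
g4 = NOT s = NOT LOW = HIGH
g5 = g3 OR u = LOW OR HIGH = HIGH
g6 = NOT g5 = NOT HIGH = LOW
g15 = g4 NAND g2 = HIGH NAND HIGH = LOW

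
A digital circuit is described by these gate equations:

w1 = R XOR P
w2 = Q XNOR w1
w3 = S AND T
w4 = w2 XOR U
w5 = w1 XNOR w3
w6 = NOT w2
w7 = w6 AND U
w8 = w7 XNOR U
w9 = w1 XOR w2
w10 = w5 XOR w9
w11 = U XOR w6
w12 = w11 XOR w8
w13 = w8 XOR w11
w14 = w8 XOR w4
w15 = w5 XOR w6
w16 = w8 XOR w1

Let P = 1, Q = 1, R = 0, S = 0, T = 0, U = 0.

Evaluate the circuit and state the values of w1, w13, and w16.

w1 = R XOR P = 0 XOR 1 = 1
w2 = Q XNOR w1 = 1 XNOR 1 = 1
w6 = NOT w2 = NOT 1 = 0
w7 = w6 AND U = 0 AND 0 = 0
w8 = w7 XNOR U = 0 XNOR 0 = 1
w11 = U XOR w6 = 0 XOR 0 = 0
w13 = w8 XOR w11 = 1 XOR 0 = 1
w16 = w8 XOR w1 = 1 XOR 1 = 0

w1 = 1, w13 = 1, w16 = 0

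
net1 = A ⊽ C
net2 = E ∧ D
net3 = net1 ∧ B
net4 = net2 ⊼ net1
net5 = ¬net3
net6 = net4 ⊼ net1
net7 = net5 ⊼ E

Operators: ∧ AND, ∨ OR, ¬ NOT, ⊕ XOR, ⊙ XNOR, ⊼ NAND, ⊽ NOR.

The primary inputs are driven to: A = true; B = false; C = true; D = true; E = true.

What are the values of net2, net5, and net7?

net2 = true, net5 = true, net7 = false

net1 = A NOR C = true NOR true = false
net2 = E AND D = true AND true = true
net3 = net1 AND B = false AND false = false
net5 = NOT net3 = NOT false = true
net7 = net5 NAND E = true NAND true = false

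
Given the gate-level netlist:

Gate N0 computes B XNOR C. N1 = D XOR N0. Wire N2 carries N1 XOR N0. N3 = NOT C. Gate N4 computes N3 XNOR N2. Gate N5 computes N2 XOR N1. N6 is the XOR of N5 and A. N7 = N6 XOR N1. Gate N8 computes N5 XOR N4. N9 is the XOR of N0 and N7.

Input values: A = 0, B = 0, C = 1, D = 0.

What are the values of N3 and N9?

N0 = B XNOR C = 0 XNOR 1 = 0
N1 = D XOR N0 = 0 XOR 0 = 0
N2 = N1 XOR N0 = 0 XOR 0 = 0
N3 = NOT C = NOT 1 = 0
N5 = N2 XOR N1 = 0 XOR 0 = 0
N6 = N5 XOR A = 0 XOR 0 = 0
N7 = N6 XOR N1 = 0 XOR 0 = 0
N9 = N0 XOR N7 = 0 XOR 0 = 0

N3 = 0, N9 = 0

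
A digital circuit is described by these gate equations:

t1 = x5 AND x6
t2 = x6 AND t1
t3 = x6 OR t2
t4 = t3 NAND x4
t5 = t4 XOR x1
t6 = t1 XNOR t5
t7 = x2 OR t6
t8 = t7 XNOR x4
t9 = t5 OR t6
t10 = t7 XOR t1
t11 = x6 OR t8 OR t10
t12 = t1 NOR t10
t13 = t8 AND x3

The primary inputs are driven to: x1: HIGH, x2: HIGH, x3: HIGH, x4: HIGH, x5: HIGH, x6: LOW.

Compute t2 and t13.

t2 = LOW, t13 = HIGH

t1 = x5 AND x6 = HIGH AND LOW = LOW
t2 = x6 AND t1 = LOW AND LOW = LOW
t3 = x6 OR t2 = LOW OR LOW = LOW
t4 = t3 NAND x4 = LOW NAND HIGH = HIGH
t5 = t4 XOR x1 = HIGH XOR HIGH = LOW
t6 = t1 XNOR t5 = LOW XNOR LOW = HIGH
t7 = x2 OR t6 = HIGH OR HIGH = HIGH
t8 = t7 XNOR x4 = HIGH XNOR HIGH = HIGH
t13 = t8 AND x3 = HIGH AND HIGH = HIGH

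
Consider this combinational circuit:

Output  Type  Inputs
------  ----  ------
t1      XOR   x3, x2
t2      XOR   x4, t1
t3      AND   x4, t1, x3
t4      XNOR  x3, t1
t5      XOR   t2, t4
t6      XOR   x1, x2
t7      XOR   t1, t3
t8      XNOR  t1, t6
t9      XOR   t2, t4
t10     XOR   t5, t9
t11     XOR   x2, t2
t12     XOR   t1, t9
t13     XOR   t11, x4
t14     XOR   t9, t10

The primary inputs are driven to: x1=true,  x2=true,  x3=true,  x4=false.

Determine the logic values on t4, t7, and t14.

t4 = false, t7 = false, t14 = false

t1 = x3 XOR x2 = true XOR true = false
t2 = x4 XOR t1 = false XOR false = false
t3 = x4 AND t1 AND x3 = false AND false AND true = false
t4 = x3 XNOR t1 = true XNOR false = false
t5 = t2 XOR t4 = false XOR false = false
t7 = t1 XOR t3 = false XOR false = false
t9 = t2 XOR t4 = false XOR false = false
t10 = t5 XOR t9 = false XOR false = false
t14 = t9 XOR t10 = false XOR false = false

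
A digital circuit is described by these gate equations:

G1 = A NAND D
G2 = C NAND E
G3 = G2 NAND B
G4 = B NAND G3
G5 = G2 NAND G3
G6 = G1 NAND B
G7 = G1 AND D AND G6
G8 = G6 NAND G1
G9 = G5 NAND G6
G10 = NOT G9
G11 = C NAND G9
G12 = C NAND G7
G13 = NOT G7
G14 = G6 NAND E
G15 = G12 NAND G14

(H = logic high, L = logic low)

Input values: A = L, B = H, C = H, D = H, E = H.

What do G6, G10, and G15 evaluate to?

G6 = L  G10 = L  G15 = L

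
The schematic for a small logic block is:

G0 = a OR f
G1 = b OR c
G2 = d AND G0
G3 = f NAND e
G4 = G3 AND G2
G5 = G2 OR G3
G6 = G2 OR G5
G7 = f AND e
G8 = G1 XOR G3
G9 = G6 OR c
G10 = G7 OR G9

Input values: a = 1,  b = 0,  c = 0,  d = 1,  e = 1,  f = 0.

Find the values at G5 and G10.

G5 = 1  G10 = 1

G0 = a OR f = 1 OR 0 = 1
G2 = d AND G0 = 1 AND 1 = 1
G3 = f NAND e = 0 NAND 1 = 1
G5 = G2 OR G3 = 1 OR 1 = 1
G6 = G2 OR G5 = 1 OR 1 = 1
G7 = f AND e = 0 AND 1 = 0
G9 = G6 OR c = 1 OR 0 = 1
G10 = G7 OR G9 = 0 OR 1 = 1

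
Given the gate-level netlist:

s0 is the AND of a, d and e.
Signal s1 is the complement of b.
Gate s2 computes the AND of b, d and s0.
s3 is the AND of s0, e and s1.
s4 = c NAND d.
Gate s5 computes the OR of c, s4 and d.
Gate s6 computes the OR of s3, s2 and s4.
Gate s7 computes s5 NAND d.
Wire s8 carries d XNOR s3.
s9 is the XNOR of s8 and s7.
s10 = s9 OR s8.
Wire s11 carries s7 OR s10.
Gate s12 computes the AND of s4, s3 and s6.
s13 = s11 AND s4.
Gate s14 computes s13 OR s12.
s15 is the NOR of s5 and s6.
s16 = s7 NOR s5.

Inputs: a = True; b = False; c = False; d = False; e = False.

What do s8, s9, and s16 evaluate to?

s8 = True; s9 = True; s16 = False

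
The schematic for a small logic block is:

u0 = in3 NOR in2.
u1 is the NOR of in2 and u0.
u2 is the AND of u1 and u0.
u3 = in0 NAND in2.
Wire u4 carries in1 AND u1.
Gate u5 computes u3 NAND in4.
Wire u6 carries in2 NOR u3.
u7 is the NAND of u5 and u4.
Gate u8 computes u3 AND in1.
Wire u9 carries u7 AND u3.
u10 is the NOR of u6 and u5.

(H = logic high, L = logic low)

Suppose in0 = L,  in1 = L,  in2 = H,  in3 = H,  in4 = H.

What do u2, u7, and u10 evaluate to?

u2 = L, u7 = H, u10 = H

u0 = in3 NOR in2 = H NOR H = L
u1 = in2 NOR u0 = H NOR L = L
u2 = u1 AND u0 = L AND L = L
u3 = in0 NAND in2 = L NAND H = H
u4 = in1 AND u1 = L AND L = L
u5 = u3 NAND in4 = H NAND H = L
u6 = in2 NOR u3 = H NOR H = L
u7 = u5 NAND u4 = L NAND L = H
u10 = u6 NOR u5 = L NOR L = H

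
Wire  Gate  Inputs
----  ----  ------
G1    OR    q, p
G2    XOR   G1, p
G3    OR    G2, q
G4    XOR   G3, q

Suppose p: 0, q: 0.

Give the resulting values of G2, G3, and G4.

G1 = q OR p = 0 OR 0 = 0
G2 = G1 XOR p = 0 XOR 0 = 0
G3 = G2 OR q = 0 OR 0 = 0
G4 = G3 XOR q = 0 XOR 0 = 0

G2 = 0; G3 = 0; G4 = 0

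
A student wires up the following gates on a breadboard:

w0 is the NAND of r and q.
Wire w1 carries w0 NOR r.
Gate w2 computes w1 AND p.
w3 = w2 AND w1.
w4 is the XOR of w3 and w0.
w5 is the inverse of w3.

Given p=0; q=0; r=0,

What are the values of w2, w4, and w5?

w0 = r NAND q = 0 NAND 0 = 1
w1 = w0 NOR r = 1 NOR 0 = 0
w2 = w1 AND p = 0 AND 0 = 0
w3 = w2 AND w1 = 0 AND 0 = 0
w4 = w3 XOR w0 = 0 XOR 1 = 1
w5 = NOT w3 = NOT 0 = 1

w2 = 0  w4 = 1  w5 = 1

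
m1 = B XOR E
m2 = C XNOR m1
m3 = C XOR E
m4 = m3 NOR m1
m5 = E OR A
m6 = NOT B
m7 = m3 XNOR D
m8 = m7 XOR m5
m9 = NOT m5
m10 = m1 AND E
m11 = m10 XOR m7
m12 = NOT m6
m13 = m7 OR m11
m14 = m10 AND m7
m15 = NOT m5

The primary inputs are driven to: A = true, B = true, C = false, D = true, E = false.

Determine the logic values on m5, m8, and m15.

m3 = C XOR E = false XOR false = false
m5 = E OR A = false OR true = true
m7 = m3 XNOR D = false XNOR true = false
m8 = m7 XOR m5 = false XOR true = true
m15 = NOT m5 = NOT true = false

m5 = true, m8 = true, m15 = false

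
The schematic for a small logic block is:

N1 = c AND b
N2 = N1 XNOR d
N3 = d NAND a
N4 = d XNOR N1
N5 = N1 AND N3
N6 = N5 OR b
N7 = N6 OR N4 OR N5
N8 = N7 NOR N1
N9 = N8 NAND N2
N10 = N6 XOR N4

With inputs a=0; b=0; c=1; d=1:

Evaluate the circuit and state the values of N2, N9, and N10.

N2 = 0  N9 = 1  N10 = 0

N1 = c AND b = 1 AND 0 = 0
N2 = N1 XNOR d = 0 XNOR 1 = 0
N3 = d NAND a = 1 NAND 0 = 1
N4 = d XNOR N1 = 1 XNOR 0 = 0
N5 = N1 AND N3 = 0 AND 1 = 0
N6 = N5 OR b = 0 OR 0 = 0
N7 = N6 OR N4 OR N5 = 0 OR 0 OR 0 = 0
N8 = N7 NOR N1 = 0 NOR 0 = 1
N9 = N8 NAND N2 = 1 NAND 0 = 1
N10 = N6 XOR N4 = 0 XOR 0 = 0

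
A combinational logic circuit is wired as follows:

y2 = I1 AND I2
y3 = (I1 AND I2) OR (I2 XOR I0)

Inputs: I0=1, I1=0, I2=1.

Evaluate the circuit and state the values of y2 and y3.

y2 = 0  y3 = 0

y2 = 0 AND 1 = 0
y3 = (0 AND 1) OR (1 XOR 1) = 0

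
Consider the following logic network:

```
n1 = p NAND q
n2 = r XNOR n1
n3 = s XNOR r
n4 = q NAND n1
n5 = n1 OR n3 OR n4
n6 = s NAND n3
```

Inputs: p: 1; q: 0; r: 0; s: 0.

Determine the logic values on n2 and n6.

n1 = p NAND q = 1 NAND 0 = 1
n2 = r XNOR n1 = 0 XNOR 1 = 0
n3 = s XNOR r = 0 XNOR 0 = 1
n6 = s NAND n3 = 0 NAND 1 = 1

n2 = 0, n6 = 1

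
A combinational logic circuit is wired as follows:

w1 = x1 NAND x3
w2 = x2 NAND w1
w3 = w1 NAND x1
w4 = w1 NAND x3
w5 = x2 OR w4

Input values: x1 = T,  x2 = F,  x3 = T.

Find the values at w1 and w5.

w1 = x1 NAND x3 = T NAND T = F
w4 = w1 NAND x3 = F NAND T = T
w5 = x2 OR w4 = F OR T = T

w1 = F  w5 = T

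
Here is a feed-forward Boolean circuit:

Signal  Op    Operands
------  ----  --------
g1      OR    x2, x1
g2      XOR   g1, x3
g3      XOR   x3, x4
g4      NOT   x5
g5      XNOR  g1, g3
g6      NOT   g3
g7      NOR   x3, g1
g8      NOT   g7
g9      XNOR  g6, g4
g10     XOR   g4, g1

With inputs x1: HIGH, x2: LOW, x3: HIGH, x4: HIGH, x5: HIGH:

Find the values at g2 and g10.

g2 = LOW; g10 = HIGH

g1 = x2 OR x1 = LOW OR HIGH = HIGH
g2 = g1 XOR x3 = HIGH XOR HIGH = LOW
g4 = NOT x5 = NOT HIGH = LOW
g10 = g4 XOR g1 = LOW XOR HIGH = HIGH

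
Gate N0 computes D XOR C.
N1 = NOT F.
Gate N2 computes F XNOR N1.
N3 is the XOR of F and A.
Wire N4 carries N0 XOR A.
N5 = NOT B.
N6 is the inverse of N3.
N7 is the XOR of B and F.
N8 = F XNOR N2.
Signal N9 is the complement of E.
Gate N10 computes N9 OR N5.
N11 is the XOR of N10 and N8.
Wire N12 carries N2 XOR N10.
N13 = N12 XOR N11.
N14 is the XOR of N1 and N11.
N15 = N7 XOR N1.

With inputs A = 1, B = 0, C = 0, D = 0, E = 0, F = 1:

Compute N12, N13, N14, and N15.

N1 = NOT F = NOT 1 = 0
N2 = F XNOR N1 = 1 XNOR 0 = 0
N5 = NOT B = NOT 0 = 1
N7 = B XOR F = 0 XOR 1 = 1
N8 = F XNOR N2 = 1 XNOR 0 = 0
N9 = NOT E = NOT 0 = 1
N10 = N9 OR N5 = 1 OR 1 = 1
N11 = N10 XOR N8 = 1 XOR 0 = 1
N12 = N2 XOR N10 = 0 XOR 1 = 1
N13 = N12 XOR N11 = 1 XOR 1 = 0
N14 = N1 XOR N11 = 0 XOR 1 = 1
N15 = N7 XOR N1 = 1 XOR 0 = 1

N12 = 1, N13 = 0, N14 = 1, N15 = 1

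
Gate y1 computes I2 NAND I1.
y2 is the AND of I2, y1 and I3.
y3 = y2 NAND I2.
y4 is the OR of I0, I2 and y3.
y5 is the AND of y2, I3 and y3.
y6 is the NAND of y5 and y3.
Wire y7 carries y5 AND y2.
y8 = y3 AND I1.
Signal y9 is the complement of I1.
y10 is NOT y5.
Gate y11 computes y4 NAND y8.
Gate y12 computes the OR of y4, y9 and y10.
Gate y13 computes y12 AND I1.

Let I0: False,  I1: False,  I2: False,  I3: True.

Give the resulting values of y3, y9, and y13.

y3 = True; y9 = True; y13 = False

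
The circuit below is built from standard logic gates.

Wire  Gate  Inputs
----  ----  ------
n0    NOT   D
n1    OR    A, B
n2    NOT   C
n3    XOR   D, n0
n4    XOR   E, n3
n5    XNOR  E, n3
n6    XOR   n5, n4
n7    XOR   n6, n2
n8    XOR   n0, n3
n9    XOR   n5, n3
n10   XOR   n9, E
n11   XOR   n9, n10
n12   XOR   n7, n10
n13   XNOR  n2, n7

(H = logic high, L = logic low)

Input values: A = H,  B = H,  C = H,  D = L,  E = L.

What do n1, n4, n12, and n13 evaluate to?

n0 = NOT D = NOT L = H
n1 = A OR B = H OR H = H
n2 = NOT C = NOT H = L
n3 = D XOR n0 = L XOR H = H
n4 = E XOR n3 = L XOR H = H
n5 = E XNOR n3 = L XNOR H = L
n6 = n5 XOR n4 = L XOR H = H
n7 = n6 XOR n2 = H XOR L = H
n9 = n5 XOR n3 = L XOR H = H
n10 = n9 XOR E = H XOR L = H
n12 = n7 XOR n10 = H XOR H = L
n13 = n2 XNOR n7 = L XNOR H = L

n1 = H, n4 = H, n12 = L, n13 = L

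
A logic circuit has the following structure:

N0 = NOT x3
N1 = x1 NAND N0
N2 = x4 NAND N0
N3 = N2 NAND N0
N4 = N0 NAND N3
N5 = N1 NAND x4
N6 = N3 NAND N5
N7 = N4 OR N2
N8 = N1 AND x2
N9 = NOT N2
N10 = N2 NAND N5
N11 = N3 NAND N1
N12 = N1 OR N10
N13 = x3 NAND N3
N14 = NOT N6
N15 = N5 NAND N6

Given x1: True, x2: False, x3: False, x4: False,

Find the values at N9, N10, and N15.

N9 = False, N10 = False, N15 = False

N0 = NOT x3 = NOT False = True
N1 = x1 NAND N0 = True NAND True = False
N2 = x4 NAND N0 = False NAND True = True
N3 = N2 NAND N0 = True NAND True = False
N5 = N1 NAND x4 = False NAND False = True
N6 = N3 NAND N5 = False NAND True = True
N9 = NOT N2 = NOT True = False
N10 = N2 NAND N5 = True NAND True = False
N15 = N5 NAND N6 = True NAND True = False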